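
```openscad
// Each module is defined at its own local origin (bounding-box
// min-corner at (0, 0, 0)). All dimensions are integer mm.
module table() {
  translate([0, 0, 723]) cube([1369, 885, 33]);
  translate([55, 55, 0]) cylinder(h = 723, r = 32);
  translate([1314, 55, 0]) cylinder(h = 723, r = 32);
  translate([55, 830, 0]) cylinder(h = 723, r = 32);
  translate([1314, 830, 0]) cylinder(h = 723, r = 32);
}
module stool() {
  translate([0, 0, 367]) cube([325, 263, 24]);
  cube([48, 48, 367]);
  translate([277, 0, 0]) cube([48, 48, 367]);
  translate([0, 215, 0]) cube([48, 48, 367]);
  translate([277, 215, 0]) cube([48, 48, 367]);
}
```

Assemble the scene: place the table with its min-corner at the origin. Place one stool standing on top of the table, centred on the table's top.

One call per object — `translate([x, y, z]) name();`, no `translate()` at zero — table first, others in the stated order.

table();
translate([522, 311, 756]) stool();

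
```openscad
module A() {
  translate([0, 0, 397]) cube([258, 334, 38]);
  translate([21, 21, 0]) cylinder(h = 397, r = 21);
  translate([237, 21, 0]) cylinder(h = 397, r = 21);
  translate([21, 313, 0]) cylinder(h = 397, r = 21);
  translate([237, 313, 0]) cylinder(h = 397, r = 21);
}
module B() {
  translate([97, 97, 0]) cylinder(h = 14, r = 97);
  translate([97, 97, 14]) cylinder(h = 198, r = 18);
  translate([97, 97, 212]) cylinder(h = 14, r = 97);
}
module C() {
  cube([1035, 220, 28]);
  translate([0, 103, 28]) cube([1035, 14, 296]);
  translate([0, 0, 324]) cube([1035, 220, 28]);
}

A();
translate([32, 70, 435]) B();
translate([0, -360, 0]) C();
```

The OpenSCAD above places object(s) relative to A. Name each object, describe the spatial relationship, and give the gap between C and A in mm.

The I-beam's nearest face is 140 mm from the stool's −y face.

A is a stool. B is a spool. C is an I-beam. The spool is on top of the stool, centred. The I-beam is on the floor beside the stool on its −y side. The gap between the I-beam and the stool is 140 mm.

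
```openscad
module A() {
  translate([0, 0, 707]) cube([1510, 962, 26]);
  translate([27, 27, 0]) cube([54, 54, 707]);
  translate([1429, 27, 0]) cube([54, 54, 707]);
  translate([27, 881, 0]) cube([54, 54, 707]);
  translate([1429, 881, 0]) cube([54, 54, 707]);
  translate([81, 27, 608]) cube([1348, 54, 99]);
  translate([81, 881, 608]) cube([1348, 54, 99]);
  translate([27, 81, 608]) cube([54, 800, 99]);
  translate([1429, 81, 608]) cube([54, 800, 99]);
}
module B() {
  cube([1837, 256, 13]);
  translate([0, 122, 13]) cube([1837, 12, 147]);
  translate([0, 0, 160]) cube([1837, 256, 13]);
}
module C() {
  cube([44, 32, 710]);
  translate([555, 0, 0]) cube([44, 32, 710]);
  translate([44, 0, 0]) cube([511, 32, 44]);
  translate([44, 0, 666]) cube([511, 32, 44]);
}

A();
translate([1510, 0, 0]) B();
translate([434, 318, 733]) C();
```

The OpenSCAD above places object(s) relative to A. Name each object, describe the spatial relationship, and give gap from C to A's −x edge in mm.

A is a table. B is an I-beam. C is a picture frame. The I-beam is against the table's +x side, with their −y faces flush. The picture frame is on top of the table. The gap from the picture frame to the table's −x edge is 434 mm.

The picture frame's min-x is at 434; the table's min-x is 0; gap = 434 mm.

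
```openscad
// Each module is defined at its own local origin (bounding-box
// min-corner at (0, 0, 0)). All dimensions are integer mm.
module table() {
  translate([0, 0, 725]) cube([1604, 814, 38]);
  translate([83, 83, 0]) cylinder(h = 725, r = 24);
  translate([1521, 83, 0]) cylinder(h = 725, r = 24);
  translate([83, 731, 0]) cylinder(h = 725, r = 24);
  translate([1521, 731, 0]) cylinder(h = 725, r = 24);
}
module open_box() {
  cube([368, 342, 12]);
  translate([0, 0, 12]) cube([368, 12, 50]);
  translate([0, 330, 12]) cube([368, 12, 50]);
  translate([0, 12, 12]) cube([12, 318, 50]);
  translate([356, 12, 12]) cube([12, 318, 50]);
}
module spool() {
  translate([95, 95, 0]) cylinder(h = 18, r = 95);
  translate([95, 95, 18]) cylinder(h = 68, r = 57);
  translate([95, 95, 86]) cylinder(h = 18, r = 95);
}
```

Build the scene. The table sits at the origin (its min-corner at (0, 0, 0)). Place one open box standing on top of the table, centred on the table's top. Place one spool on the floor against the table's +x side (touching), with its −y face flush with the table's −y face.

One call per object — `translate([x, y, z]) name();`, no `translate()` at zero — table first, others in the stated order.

table();
translate([618, 236, 763]) open_box();
translate([1604, 0, 0]) spool();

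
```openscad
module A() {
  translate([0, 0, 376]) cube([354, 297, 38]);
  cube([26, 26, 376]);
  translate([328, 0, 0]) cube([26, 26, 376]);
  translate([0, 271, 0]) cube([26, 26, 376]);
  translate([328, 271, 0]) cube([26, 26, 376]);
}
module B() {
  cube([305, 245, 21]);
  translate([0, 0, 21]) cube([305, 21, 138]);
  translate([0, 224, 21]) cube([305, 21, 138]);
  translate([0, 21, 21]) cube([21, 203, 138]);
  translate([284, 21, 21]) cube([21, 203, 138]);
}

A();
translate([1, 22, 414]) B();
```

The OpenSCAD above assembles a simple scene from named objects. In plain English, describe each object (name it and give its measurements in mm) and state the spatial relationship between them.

A is a four-legged stool. The seat is 354×297 mm, 38 mm thick, top at z = 414 mm. It stands on four square legs, each 26×26 mm in cross-section, from z = 0 to the seat underside, each flush with a corner of the seat.

B is an open-topped rectangular box: outside dimensions 305×245×159 mm, with a uniform wall and base thickness of 21 mm. The base is a full 305×245 slab on the floor; four walls sit on top of the base. The front and back walls (the −y and +y sides) span the full width; the two side walls fit between them.

The open box is on top of the stool.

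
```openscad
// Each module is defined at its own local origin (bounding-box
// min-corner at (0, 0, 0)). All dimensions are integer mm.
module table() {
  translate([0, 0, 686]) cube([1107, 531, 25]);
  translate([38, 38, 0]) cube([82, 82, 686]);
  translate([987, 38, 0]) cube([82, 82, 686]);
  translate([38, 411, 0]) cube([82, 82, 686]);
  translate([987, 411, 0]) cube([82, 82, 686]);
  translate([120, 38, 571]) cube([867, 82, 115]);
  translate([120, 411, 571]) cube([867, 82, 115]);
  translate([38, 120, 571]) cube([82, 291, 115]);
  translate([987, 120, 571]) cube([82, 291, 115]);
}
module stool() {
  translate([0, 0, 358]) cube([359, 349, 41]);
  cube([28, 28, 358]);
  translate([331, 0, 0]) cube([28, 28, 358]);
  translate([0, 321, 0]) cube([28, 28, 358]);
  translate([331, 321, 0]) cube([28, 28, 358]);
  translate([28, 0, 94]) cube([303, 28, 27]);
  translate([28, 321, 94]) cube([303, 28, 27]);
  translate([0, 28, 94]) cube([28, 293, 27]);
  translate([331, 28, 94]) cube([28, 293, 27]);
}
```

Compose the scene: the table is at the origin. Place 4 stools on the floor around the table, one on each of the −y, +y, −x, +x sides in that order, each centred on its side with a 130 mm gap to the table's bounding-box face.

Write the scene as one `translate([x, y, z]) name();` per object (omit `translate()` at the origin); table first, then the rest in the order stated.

table();
translate([374, -479, 0]) stool();
translate([374, 661, 0]) stool();
translate([-489, 91, 0]) stool();
translate([1237, 91, 0]) stool();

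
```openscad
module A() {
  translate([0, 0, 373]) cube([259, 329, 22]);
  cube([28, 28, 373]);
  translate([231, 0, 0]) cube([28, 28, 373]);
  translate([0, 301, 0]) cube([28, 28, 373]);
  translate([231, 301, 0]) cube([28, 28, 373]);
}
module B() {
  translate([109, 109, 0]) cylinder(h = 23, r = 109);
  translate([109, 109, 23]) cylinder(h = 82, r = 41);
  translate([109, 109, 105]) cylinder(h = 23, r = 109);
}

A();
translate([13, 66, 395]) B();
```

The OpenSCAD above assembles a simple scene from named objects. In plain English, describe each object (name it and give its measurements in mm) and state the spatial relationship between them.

A is a simple wooden stool: a rectangular seat 259 mm (x) by 329 mm (y), 22 mm thick, top face at z = 395 mm, on four square legs, each 28×28 mm in cross-section. The legs rest on z = 0, each flush with a corner of the seat.

B is a spool: two coaxial disc flanges of radius 109 mm and thickness 23 mm, joined by a core cylinder of radius 41 mm and height 82 mm. The lower flange rests on z = 0 and the three cylinders share a vertical axis.

The spool is on top of the stool.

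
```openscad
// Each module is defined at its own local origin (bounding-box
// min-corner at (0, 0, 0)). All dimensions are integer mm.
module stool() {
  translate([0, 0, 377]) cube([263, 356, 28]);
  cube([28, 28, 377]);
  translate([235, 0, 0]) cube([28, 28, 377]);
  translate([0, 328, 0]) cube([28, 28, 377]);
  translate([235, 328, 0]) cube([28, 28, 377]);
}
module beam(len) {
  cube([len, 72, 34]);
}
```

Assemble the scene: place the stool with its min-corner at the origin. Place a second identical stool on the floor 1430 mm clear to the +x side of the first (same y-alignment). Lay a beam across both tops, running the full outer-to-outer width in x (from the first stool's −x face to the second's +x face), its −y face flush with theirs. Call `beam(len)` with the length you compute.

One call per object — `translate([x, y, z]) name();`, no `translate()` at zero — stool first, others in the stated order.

stool();
translate([1693, 0, 0]) stool();
translate([0, 0, 405]) beam(1956);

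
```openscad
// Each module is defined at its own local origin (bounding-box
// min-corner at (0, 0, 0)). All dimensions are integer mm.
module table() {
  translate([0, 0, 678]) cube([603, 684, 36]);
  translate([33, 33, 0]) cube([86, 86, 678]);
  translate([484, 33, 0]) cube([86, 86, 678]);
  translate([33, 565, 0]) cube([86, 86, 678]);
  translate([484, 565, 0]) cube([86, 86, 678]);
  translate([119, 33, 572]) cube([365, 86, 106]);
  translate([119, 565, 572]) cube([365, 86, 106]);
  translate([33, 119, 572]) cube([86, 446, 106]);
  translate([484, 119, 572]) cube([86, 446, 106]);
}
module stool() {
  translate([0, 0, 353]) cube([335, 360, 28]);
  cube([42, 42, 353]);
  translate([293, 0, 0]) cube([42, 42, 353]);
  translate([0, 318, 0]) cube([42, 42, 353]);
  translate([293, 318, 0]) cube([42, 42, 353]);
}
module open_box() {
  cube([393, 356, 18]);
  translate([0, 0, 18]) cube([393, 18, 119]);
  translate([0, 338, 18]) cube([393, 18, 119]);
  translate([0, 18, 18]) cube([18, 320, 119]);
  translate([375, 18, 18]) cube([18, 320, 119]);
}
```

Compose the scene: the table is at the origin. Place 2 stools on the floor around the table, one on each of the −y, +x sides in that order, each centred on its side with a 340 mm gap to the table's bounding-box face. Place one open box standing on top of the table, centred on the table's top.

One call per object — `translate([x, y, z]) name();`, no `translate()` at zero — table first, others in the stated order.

table();
translate([134, -700, 0]) stool();
translate([943, 162, 0]) stool();
translate([105, 164, 714]) open_box();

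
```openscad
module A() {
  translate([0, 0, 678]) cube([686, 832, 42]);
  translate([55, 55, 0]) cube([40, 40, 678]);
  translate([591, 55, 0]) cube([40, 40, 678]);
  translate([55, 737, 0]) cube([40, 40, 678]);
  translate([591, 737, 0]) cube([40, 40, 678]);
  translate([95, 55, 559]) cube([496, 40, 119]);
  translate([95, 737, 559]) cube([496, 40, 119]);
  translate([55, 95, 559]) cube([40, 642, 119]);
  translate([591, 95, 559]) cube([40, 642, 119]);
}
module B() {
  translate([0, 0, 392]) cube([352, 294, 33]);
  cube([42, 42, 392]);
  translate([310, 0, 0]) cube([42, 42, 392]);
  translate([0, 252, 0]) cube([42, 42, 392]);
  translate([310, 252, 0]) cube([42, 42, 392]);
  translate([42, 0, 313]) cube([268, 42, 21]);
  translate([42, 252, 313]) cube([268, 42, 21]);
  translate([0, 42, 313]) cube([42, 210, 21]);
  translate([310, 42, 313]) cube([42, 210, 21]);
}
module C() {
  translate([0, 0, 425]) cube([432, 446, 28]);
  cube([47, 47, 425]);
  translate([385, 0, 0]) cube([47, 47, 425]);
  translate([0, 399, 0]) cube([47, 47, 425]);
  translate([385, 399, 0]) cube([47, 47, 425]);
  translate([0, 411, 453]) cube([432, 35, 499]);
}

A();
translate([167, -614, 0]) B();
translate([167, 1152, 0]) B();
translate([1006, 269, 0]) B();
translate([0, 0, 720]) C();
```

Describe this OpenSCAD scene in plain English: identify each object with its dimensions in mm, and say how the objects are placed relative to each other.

A is a table with a 686×832 mm rectangular top, 42 mm thick, top surface at z = 720 mm, supported by four 40×40 mm square legs, each inset 55 mm from the nearest pair of top edges, running from the floor. Four apron rails, 40 mm thick and 119 mm tall, run between adjacent legs with their top edges flush with the underside of the top and their outer faces flush with the legs' outer faces.

B is a four-legged stool. The seat is 352×294 mm, 33 mm thick, top at z = 425 mm. It stands on four square legs, each 42×42 mm in cross-section, from z = 0 to the seat underside, each flush with a corner of the seat. Four stretchers, 42 mm wide and 21 mm tall, connect adjacent legs with their undersides at z = 313 mm, each running between the inner faces of the legs it joins and aligned with the legs' outer faces on the other axis.

C is a chair. The seat is a 432×446×28 mm slab with its top at z = 453 mm, on four 47×47 mm corner legs (flush with the seat edges, standing on z = 0). A flat backrest 35 mm thick, 499 mm tall, spans the full seat width and rises from the seat top along its +y edge, rear face flush with the rear of the seat.

Three stools sit around the table at the −y, +y, +x sides. The chair is on top of the table.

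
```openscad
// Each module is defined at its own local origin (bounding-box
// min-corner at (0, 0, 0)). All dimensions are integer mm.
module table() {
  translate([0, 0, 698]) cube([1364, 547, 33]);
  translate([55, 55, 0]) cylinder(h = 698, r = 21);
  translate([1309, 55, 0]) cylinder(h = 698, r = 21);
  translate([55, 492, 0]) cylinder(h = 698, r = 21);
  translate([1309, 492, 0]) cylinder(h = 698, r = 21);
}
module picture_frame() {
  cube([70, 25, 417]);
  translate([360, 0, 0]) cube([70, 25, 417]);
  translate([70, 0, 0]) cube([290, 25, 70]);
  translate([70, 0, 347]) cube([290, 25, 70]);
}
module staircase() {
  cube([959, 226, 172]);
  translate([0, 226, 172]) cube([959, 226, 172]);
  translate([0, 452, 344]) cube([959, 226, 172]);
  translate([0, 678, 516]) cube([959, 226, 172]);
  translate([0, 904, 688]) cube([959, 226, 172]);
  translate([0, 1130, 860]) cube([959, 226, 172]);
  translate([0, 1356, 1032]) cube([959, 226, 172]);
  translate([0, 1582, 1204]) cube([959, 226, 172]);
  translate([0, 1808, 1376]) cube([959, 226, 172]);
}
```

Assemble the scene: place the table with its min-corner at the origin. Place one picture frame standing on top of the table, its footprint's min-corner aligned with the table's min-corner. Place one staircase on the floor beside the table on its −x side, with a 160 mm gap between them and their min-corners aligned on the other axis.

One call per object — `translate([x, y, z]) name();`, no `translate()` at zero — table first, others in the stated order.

table();
translate([0, 0, 731]) picture_frame();
translate([-1119, 0, 0]) staircase();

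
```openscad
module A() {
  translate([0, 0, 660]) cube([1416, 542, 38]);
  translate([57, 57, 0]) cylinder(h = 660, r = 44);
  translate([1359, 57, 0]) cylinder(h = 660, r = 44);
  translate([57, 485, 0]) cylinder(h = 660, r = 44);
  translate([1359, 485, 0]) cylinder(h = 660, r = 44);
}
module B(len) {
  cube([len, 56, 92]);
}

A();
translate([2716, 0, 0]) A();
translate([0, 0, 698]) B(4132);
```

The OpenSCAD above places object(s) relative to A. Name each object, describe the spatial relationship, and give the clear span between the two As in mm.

A is a table. B is a beam. A beam spans the tops of two tables. The clear span between the two tables is 1300 mm.

Second table starts at x = 2716; first ends at x = 1416; clear span = 2716 − 1416 = 1300 mm.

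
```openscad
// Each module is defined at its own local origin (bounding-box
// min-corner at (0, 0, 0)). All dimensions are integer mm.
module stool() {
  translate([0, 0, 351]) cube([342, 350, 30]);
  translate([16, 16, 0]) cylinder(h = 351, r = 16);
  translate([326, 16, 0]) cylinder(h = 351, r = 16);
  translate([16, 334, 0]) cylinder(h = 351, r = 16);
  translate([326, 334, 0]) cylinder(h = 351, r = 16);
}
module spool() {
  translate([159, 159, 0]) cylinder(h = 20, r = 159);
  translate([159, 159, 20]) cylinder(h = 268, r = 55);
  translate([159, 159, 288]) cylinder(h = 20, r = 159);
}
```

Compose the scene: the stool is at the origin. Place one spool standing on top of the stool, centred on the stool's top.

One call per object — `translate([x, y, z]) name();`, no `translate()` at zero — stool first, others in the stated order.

stool();
translate([12, 16, 381]) spool();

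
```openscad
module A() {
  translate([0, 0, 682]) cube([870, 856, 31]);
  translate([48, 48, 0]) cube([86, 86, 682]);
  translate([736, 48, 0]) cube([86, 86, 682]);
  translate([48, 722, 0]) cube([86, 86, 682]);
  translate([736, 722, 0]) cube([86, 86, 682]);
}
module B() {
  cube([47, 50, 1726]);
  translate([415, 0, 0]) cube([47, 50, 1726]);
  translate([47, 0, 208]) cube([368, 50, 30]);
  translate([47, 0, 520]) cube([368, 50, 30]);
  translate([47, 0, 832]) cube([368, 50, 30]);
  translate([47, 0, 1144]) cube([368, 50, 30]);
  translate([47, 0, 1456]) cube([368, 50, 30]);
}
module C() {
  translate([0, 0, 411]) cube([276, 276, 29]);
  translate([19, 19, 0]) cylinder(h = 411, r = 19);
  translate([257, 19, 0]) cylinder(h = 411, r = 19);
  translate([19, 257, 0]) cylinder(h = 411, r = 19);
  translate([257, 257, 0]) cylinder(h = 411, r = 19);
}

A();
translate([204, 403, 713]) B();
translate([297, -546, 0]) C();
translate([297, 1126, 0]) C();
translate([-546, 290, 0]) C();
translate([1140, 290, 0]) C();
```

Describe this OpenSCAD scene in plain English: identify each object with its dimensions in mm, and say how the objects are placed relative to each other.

A is a rectangular dining table. The top is 870×856×31 mm with its upper surface at z = 713 mm. It stands on four 86×86 mm square legs, each inset 48 mm from the nearest pair of top edges, running from the floor to the underside of the top.

B is a straight ladder. Two 47×50 mm vertical rails, 1726 mm tall, stand 462 mm apart (outside-to-outside) with their front faces coplanar on the −y side. 5 rungs, each 50 mm deep and 30 mm tall, span between the inner faces of the rails, front faces flush with the rails. The lowest rung's underside is at z = 208 mm and rungs are spaced 312 mm apart (underside to underside).

C is a simple wooden stool: a rectangular seat 276 mm (x) by 276 mm (y), 29 mm thick, top face at z = 440 mm, on four round legs, each 38 mm in diameter. The legs rest on z = 0, each leg's axis is inset half a diameter from the nearest pair of seat edges (so the leg's bounding box is flush with the corner).

The ladder is on top of the table, centred. Four stools sit around the table at the −y, +y, −x, +x sides.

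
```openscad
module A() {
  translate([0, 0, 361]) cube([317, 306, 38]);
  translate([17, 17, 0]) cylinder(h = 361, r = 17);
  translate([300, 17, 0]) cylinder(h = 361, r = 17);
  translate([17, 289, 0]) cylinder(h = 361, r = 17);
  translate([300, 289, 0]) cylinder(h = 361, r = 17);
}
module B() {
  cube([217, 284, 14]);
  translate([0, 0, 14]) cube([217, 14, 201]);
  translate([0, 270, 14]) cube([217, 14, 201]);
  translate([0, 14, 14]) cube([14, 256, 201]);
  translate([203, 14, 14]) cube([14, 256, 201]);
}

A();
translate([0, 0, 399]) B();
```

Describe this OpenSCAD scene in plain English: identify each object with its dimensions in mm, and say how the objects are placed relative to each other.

A is a four-legged stool. The seat is a 317×306×38 mm slab whose top surface is at z = 399 mm; four round legs, each 34 mm in diameter, run from the floor (z = 0) to the underside of the seat, each leg's axis is inset half a diameter from the nearest pair of seat edges (so the leg's bounding box is flush with the corner).

B is an open-topped rectangular box: outside dimensions 217×284×215 mm, with a uniform wall and base thickness of 14 mm. The base is a full 217×284 slab on the floor; four walls sit on top of the base. The front and back walls (the −y and +y sides) span the full width; the two side walls fit between them.

The open box is on top of the stool.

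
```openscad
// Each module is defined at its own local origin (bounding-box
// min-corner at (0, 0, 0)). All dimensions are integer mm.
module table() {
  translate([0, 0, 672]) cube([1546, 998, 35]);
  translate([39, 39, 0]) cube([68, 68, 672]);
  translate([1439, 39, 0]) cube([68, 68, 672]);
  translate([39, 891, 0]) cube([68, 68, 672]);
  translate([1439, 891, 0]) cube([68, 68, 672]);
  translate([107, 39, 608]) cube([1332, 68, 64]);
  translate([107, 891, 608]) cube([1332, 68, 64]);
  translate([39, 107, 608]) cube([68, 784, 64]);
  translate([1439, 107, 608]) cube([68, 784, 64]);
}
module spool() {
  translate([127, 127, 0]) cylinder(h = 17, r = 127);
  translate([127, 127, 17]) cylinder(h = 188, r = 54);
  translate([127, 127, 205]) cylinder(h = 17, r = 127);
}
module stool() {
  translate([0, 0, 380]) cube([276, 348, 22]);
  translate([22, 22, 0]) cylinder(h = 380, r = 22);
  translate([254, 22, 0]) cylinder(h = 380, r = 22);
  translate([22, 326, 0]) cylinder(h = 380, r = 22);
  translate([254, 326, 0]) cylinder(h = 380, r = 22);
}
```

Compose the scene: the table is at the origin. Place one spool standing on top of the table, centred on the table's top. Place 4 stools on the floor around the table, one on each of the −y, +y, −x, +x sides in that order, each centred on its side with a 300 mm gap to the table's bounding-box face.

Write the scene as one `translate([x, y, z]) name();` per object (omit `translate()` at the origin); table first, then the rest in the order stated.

table();
translate([646, 372, 707]) spool();
translate([635, -648, 0]) stool();
translate([635, 1298, 0]) stool();
translate([-576, 325, 0]) stool();
translate([1846, 325, 0]) stool();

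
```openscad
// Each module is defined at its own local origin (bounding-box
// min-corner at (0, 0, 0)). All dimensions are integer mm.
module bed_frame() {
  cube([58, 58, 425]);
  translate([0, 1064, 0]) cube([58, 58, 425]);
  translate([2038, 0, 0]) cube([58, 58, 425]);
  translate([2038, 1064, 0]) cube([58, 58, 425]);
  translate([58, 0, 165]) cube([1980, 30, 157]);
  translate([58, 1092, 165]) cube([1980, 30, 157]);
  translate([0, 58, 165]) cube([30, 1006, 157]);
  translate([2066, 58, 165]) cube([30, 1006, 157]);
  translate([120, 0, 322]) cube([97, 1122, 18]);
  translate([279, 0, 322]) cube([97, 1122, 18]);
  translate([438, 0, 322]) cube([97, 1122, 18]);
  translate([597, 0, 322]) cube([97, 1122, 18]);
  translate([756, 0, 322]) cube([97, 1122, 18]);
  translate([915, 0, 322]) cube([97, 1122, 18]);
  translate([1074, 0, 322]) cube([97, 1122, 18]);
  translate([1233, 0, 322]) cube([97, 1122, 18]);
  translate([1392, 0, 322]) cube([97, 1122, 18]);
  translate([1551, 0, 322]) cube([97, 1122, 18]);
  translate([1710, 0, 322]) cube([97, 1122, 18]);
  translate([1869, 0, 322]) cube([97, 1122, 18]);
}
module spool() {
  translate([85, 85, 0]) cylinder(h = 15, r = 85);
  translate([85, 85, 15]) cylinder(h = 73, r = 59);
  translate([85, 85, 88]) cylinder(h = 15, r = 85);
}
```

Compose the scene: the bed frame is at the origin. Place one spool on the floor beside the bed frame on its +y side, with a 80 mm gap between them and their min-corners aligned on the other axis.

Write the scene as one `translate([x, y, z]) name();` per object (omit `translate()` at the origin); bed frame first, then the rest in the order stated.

bed_frame();
translate([0, 1202, 0]) spool();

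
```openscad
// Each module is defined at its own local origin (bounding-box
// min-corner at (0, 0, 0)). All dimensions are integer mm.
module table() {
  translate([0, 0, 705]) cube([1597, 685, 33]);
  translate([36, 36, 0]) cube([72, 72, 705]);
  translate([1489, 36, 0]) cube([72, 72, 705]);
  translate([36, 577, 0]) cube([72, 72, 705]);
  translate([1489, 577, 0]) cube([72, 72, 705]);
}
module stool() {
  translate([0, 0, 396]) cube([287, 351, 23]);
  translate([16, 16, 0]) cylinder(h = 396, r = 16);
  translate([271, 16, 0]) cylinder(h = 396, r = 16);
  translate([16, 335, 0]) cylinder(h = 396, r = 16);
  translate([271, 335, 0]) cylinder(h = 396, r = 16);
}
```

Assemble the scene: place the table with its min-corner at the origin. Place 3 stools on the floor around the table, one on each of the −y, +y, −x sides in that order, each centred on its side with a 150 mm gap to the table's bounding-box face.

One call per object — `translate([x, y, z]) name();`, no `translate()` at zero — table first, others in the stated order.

table();
translate([655, -501, 0]) stool();
translate([655, 835, 0]) stool();
translate([-437, 167, 0]) stool();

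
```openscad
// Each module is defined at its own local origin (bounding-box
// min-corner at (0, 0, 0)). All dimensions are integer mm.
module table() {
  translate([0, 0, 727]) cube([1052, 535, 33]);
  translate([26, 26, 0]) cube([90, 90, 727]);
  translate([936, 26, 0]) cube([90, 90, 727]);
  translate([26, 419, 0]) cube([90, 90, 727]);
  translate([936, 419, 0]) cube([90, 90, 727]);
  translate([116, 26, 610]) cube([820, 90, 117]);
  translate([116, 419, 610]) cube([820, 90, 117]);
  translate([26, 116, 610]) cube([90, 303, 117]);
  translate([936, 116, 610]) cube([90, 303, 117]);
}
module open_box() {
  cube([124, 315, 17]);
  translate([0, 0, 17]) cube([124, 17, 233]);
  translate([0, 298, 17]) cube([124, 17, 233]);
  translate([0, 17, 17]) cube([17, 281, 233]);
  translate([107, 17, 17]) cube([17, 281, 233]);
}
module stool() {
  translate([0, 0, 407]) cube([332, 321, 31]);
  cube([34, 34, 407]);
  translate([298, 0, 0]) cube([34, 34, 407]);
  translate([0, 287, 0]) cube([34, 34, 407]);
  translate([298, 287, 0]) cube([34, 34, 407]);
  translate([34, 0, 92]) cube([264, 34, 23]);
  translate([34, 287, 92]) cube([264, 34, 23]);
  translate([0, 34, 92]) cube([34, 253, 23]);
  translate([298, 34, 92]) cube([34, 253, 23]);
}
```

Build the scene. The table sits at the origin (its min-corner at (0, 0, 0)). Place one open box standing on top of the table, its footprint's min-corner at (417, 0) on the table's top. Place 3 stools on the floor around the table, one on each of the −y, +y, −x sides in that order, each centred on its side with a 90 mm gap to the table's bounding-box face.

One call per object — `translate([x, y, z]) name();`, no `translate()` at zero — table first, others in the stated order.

table();
translate([417, 0, 760]) open_box();
translate([360, -411, 0]) stool();
translate([360, 625, 0]) stool();
translate([-422, 107, 0]) stool();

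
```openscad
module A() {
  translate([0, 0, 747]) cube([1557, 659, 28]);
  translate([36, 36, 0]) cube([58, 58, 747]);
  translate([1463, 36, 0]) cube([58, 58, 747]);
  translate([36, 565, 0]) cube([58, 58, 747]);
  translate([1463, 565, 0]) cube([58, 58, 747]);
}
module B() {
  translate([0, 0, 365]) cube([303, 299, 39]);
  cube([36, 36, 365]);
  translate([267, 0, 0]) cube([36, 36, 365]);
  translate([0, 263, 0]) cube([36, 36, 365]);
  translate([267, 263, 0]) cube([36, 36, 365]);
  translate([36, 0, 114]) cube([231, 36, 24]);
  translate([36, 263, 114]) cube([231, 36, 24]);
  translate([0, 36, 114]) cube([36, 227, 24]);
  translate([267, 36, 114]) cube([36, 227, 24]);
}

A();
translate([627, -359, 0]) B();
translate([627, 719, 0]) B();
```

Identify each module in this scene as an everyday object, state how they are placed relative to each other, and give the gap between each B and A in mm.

Each stool's nearest face is 60 mm from the table's bounding box.

A is a table. B is a stool. Two stools sit around the table at the −y, +y sides. The gap between each stool and the table is 60 mm.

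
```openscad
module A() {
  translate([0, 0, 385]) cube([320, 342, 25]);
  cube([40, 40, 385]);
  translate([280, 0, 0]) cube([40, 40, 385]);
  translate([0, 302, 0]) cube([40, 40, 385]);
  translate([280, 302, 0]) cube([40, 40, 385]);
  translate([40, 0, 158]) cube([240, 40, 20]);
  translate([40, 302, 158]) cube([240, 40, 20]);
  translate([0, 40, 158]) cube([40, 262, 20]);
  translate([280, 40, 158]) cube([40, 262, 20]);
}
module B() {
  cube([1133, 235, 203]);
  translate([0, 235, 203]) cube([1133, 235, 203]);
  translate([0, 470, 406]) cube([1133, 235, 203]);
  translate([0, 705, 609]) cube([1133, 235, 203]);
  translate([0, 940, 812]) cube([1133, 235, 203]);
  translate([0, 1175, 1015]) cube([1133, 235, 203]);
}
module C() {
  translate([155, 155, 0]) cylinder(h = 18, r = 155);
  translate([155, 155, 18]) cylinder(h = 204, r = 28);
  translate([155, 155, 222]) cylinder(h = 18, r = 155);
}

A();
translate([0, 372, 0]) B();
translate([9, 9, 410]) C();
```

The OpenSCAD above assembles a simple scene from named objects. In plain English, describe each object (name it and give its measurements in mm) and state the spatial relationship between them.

A is a four-legged stool. The seat is 320×342 mm, 25 mm thick, top at z = 410 mm. It stands on four square legs, each 40×40 mm in cross-section, from z = 0 to the seat underside, each flush with a corner of the seat. Four stretchers, 40 mm wide and 20 mm tall, connect adjacent legs with their undersides at z = 158 mm, each running between the inner faces of the legs it joins and aligned with the legs' outer faces on the other axis.

B is a run of 6 identical solid stair steps. Each tread is 1133×235 mm and each step block is 203 mm high. Step 1 rests on the floor; step k is offset from step 1 by (k−1)×235 mm in y and (k−1)×203 mm in z.

C is a spool: two coaxial disc flanges of radius 155 mm and thickness 18 mm, joined by a core cylinder of radius 28 mm and height 204 mm. The lower flange rests on z = 0 and the three cylinders share a vertical axis.

The staircase is on the floor beside the stool on its +y side. The spool is on top of the stool.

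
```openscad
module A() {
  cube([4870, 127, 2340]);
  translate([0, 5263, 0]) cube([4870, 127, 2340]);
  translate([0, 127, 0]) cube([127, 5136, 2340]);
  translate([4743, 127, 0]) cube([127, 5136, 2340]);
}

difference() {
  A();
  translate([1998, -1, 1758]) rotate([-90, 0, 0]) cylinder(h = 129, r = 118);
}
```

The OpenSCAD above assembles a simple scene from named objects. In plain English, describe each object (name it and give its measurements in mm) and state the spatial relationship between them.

A is a box-shaped house frame (walls only): outside footprint 4870×5390 mm, wall height 2340 mm, wall thickness 127 mm. The two y-facing walls run the full x-width; the two x-facing walls fit between the inner faces of the y-facing walls.

The house frame has a circular hole of radius 118 mm through its front wall, centred at (x = 1998, z = 1758).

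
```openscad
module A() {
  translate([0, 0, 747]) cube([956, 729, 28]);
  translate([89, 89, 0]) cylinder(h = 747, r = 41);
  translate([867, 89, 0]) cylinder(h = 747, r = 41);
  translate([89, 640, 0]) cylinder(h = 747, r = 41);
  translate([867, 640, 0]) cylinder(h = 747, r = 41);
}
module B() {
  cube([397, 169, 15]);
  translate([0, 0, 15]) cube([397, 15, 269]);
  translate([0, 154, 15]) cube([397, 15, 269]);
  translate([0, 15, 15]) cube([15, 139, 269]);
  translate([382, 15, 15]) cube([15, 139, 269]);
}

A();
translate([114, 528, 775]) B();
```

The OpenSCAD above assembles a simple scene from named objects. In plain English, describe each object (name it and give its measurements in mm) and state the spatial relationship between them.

A is a rectangular dining table. The top is 956×729×28 mm with its upper surface at z = 775 mm. It stands on four round legs of 82 mm diameter, each leg's bounding box inset 48 mm from the nearest pair of top edges, running from the floor to the underside of the top.

B is an open storage box with external size 397×169×284 mm and wall thickness 15 mm (the base is also 15 mm thick). The base covers the whole footprint; the four walls stand on the base, with the y-facing walls full-width and the x-facing walls fitting between their inner faces.

The open box is on top of the table.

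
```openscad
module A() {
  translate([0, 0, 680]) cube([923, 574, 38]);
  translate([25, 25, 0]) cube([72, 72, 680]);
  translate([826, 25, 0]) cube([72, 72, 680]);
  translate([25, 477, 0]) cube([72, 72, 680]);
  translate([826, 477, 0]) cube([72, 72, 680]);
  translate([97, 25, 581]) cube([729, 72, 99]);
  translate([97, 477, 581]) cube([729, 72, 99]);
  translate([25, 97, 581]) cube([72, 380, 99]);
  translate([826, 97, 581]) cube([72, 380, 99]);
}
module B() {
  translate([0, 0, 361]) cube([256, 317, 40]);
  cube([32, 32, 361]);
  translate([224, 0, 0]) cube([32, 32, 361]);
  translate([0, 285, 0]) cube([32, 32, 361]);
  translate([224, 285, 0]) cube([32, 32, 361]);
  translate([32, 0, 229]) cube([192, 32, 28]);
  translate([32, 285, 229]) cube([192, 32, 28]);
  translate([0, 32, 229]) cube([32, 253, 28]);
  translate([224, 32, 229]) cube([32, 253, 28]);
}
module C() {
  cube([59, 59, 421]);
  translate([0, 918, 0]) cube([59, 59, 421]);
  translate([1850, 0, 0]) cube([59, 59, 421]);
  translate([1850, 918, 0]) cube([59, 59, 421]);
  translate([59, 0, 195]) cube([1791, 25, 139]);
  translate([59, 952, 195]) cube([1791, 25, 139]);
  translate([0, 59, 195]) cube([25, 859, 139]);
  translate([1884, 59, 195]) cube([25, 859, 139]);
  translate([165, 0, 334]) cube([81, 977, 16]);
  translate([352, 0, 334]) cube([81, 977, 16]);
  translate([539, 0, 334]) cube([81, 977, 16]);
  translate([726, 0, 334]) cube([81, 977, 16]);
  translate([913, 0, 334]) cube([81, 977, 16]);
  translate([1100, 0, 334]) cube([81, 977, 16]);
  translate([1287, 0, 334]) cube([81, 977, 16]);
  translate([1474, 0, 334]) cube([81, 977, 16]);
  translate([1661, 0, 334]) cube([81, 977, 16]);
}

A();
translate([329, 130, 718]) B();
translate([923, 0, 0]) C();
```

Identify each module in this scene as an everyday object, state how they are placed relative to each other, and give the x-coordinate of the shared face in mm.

A is a table. B is a stool. C is a bed frame. The stool is on top of the table. The bed frame is against the table's +x side, with their −y faces flush. The x-coordinate of the shared face is 923 mm.

The table's +x face and the bed frame's −x face are both at x = 923 mm.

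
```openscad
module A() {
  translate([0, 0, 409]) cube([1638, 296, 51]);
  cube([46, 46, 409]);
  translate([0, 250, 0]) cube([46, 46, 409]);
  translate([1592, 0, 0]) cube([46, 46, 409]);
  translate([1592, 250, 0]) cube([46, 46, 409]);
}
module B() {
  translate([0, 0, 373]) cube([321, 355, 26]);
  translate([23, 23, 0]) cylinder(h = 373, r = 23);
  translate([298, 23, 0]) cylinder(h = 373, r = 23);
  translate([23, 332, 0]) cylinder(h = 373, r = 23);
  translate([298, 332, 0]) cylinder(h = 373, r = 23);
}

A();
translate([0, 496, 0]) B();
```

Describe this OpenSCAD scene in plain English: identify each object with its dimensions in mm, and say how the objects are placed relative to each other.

A is a bench: a 1638×296 mm seat slab, 51 mm thick, top at z = 460 mm, on four 46×46 mm square legs flush with the seat corners and standing on z = 0.

B is a simple wooden stool: a rectangular seat 321 mm (x) by 355 mm (y), 26 mm thick, top face at z = 399 mm, on four round legs, each 46 mm in diameter. The legs rest on z = 0, each leg's axis is inset half a diameter from the nearest pair of seat edges (so the leg's bounding box is flush with the corner).

The stool is on the floor beside the bench on its +y side.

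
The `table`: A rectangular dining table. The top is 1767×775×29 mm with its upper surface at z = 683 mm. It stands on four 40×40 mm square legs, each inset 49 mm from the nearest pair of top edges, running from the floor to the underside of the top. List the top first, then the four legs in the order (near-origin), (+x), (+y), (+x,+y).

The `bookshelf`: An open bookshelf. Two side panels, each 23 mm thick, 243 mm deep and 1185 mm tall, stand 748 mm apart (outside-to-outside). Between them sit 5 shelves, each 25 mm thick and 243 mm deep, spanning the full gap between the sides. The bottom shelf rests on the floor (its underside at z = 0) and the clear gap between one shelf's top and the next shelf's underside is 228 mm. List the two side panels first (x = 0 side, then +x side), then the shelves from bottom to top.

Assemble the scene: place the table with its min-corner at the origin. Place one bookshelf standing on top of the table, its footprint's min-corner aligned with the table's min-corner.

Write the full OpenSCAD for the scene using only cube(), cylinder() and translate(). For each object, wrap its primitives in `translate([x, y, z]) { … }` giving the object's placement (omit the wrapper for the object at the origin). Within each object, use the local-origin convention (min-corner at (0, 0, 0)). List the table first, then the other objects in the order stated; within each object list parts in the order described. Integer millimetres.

translate([0, 0, 654]) cube([1767, 775, 29]);
translate([49, 49, 0]) cube([40, 40, 654]);
translate([1678, 49, 0]) cube([40, 40, 654]);
translate([49, 686, 0]) cube([40, 40, 654]);
translate([1678, 686, 0]) cube([40, 40, 654]);
translate([0, 0, 683]) {
  cube([23, 243, 1185]);
  translate([725, 0, 0]) cube([23, 243, 1185]);
  translate([23, 0, 0]) cube([702, 243, 25]);
  translate([23, 0, 253]) cube([702, 243, 25]);
  translate([23, 0, 506]) cube([702, 243, 25]);
  translate([23, 0, 759]) cube([702, 243, 25]);
  translate([23, 0, 1012]) cube([702, 243, 25]);
}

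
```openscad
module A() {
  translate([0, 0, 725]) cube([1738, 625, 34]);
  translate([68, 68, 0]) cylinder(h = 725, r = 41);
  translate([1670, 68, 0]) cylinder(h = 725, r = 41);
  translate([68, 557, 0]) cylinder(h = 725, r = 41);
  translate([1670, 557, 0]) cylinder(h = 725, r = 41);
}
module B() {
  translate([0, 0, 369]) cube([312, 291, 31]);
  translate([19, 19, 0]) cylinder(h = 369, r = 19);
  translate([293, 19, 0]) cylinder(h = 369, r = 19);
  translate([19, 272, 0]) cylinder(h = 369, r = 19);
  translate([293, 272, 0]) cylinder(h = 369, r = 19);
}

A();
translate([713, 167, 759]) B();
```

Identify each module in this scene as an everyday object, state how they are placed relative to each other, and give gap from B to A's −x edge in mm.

The stool's min-x is at 713; the table's min-x is 0; gap = 713 mm.

A is a table. B is a stool. The stool is on top of the table, centred. The gap from the stool to the table's −x edge is 713 mm.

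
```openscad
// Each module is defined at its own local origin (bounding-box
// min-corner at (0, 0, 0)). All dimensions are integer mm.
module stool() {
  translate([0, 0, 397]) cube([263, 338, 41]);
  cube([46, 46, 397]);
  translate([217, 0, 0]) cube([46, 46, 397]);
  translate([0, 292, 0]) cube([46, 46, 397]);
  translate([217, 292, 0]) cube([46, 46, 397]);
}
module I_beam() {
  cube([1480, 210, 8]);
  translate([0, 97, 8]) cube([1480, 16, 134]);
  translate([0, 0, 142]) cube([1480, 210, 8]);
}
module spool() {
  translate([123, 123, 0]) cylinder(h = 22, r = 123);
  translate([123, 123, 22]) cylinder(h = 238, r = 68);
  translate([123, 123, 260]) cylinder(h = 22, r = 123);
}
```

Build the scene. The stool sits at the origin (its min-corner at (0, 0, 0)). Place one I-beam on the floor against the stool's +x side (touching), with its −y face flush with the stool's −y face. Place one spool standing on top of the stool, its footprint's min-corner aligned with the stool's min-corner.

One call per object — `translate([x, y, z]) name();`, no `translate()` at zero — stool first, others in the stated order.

stool();
translate([263, 0, 0]) I_beam();
translate([0, 0, 438]) spool();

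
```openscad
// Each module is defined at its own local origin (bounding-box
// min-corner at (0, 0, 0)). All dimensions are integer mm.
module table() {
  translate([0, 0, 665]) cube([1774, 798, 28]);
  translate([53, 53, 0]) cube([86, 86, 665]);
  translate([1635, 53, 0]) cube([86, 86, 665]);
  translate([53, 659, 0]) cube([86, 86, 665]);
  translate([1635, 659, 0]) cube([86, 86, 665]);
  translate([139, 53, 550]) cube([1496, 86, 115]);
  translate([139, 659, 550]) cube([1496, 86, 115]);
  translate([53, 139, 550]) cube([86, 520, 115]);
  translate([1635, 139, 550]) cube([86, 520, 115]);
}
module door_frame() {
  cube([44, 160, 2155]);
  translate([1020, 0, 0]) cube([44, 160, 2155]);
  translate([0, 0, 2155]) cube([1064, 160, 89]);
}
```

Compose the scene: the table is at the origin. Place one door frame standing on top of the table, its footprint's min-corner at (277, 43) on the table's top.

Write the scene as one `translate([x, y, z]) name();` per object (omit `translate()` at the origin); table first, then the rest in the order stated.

table();
translate([277, 43, 693]) door_frame();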